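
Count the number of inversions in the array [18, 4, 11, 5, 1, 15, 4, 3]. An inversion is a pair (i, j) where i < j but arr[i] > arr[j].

Finding inversions in [18, 4, 11, 5, 1, 15, 4, 3]:

(0, 1): arr[0]=18 > arr[1]=4
(0, 2): arr[0]=18 > arr[2]=11
(0, 3): arr[0]=18 > arr[3]=5
(0, 4): arr[0]=18 > arr[4]=1
(0, 5): arr[0]=18 > arr[5]=15
(0, 6): arr[0]=18 > arr[6]=4
(0, 7): arr[0]=18 > arr[7]=3
(1, 4): arr[1]=4 > arr[4]=1
(1, 7): arr[1]=4 > arr[7]=3
(2, 3): arr[2]=11 > arr[3]=5
(2, 4): arr[2]=11 > arr[4]=1
(2, 6): arr[2]=11 > arr[6]=4
(2, 7): arr[2]=11 > arr[7]=3
(3, 4): arr[3]=5 > arr[4]=1
(3, 6): arr[3]=5 > arr[6]=4
(3, 7): arr[3]=5 > arr[7]=3
(5, 6): arr[5]=15 > arr[6]=4
(5, 7): arr[5]=15 > arr[7]=3
(6, 7): arr[6]=4 > arr[7]=3

Total inversions: 19

The array has 19 inversion(s): (0,1), (0,2), (0,3), (0,4), (0,5), (0,6), (0,7), (1,4), (1,7), (2,3), (2,4), (2,6), (2,7), (3,4), (3,6), (3,7), (5,6), (5,7), (6,7). Each pair (i,j) satisfies i < j and arr[i] > arr[j].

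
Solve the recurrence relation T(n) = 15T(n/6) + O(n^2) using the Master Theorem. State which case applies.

Master Theorem for T(n) = 15T(n/6) + O(n^2):

a = 15, b = 6, c = 2
log_b(a) = log_6(15) = 1.5114

Case 3: c = 2 > log_6(15) = 1.5114
T(n) = O(n^2) = O(n^2)

For T(n) = 15T(n/6) + O(n^2): log_6(15) = 1.5114. This is Case 3 of the Master Theorem (c > log_b(a), work dominated by root), giving O(n^2).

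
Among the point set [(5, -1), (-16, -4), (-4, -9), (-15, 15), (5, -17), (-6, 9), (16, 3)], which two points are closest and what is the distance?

Computing all pairwise distances among 7 points:

d((5, -1), (-16, -4)) = 21.2132
d((5, -1), (-4, -9)) = 12.0416
d((5, -1), (-15, 15)) = 25.6125
d((5, -1), (5, -17)) = 16.0
d((5, -1), (-6, 9)) = 14.8661
d((5, -1), (16, 3)) = 11.7047
d((-16, -4), (-4, -9)) = 13.0
d((-16, -4), (-15, 15)) = 19.0263
d((-16, -4), (5, -17)) = 24.6982
d((-16, -4), (-6, 9)) = 16.4012
d((-16, -4), (16, 3)) = 32.7567
d((-4, -9), (-15, 15)) = 26.4008
d((-4, -9), (5, -17)) = 12.0416
d((-4, -9), (-6, 9)) = 18.1108
d((-4, -9), (16, 3)) = 23.3238
d((-15, 15), (5, -17)) = 37.7359
d((-15, 15), (-6, 9)) = 10.8167 <-- minimum
d((-15, 15), (16, 3)) = 33.2415
d((5, -17), (-6, 9)) = 28.2312
d((5, -17), (16, 3)) = 22.8254
d((-6, 9), (16, 3)) = 22.8035

Closest pair: (-15, 15) and (-6, 9) with distance 10.8167

The closest pair is (-15, 15) and (-6, 9) with Euclidean distance 10.8167. For 7 points, brute-force pairwise comparison is shown above. For large n, the divide-and-conquer algorithm (sort by x, recurse on halves, check the dividing strip) achieves O(n log n).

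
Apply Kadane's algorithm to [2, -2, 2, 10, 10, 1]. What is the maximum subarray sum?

Using Kadane's algorithm on [2, -2, 2, 10, 10, 1]:

Scanning through the array:
Position 1 (value -2): max_ending_here = 0, max_so_far = 2
Position 2 (value 2): max_ending_here = 2, max_so_far = 2
Position 3 (value 10): max_ending_here = 12, max_so_far = 12
Position 4 (value 10): max_ending_here = 22, max_so_far = 22
Position 5 (value 1): max_ending_here = 23, max_so_far = 23

Maximum subarray: [2, -2, 2, 10, 10, 1]
Maximum sum: 23

The maximum subarray is [2, -2, 2, 10, 10, 1] with sum 23. This subarray runs from index 0 to index 5.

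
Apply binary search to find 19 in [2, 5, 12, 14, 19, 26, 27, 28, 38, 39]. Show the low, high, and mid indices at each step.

Binary search for 19 in [2, 5, 12, 14, 19, 26, 27, 28, 38, 39]:

lo=0, hi=9, mid=4, arr[mid]=19 -> Found target at index 4!

Binary search finds 19 at index 4 after 1 comparisons. The search repeatedly halves the search space by comparing with the middle element.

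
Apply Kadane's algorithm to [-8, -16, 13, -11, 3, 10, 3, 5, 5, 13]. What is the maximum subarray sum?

Using Kadane's algorithm on [-8, -16, 13, -11, 3, 10, 3, 5, 5, 13]:

Scanning through the array:
Position 1 (value -16): max_ending_here = -16, max_so_far = -8
Position 2 (value 13): max_ending_here = 13, max_so_far = 13
Position 3 (value -11): max_ending_here = 2, max_so_far = 13
Position 4 (value 3): max_ending_here = 5, max_so_far = 13
Position 5 (value 10): max_ending_here = 15, max_so_far = 15
Position 6 (value 3): max_ending_here = 18, max_so_far = 18
Position 7 (value 5): max_ending_here = 23, max_so_far = 23
Position 8 (value 5): max_ending_here = 28, max_so_far = 28
Position 9 (value 13): max_ending_here = 41, max_so_far = 41

Maximum subarray: [13, -11, 3, 10, 3, 5, 5, 13]
Maximum sum: 41

The maximum subarray is [13, -11, 3, 10, 3, 5, 5, 13] with sum 41. This subarray runs from index 2 to index 9.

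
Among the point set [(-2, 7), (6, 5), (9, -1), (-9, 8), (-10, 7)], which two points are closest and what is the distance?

Computing all pairwise distances among 5 points:

d((-2, 7), (6, 5)) = 8.2462
d((-2, 7), (9, -1)) = 13.6015
d((-2, 7), (-9, 8)) = 7.0711
d((-2, 7), (-10, 7)) = 8.0
d((6, 5), (9, -1)) = 6.7082
d((6, 5), (-9, 8)) = 15.2971
d((6, 5), (-10, 7)) = 16.1245
d((9, -1), (-9, 8)) = 20.1246
d((9, -1), (-10, 7)) = 20.6155
d((-9, 8), (-10, 7)) = 1.4142 <-- minimum

Closest pair: (-9, 8) and (-10, 7) with distance 1.4142

The closest pair is (-9, 8) and (-10, 7) with Euclidean distance 1.4142. For 5 points, brute-force pairwise comparison is shown above. For large n, the divide-and-conquer algorithm (sort by x, recurse on halves, check the dividing strip) achieves O(n log n).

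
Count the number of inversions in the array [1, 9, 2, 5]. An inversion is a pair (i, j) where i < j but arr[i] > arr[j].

Finding inversions in [1, 9, 2, 5]:

(1, 2): arr[1]=9 > arr[2]=2
(1, 3): arr[1]=9 > arr[3]=5

Total inversions: 2

The array has 2 inversion(s): (1,2), (1,3). Each pair (i,j) satisfies i < j and arr[i] > arr[j].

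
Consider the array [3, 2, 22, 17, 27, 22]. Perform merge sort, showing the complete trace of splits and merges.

Merge sort trace:

Split: [3, 2, 22, 17, 27, 22] -> [3, 2, 22] and [17, 27, 22]
  Split: [3, 2, 22] -> [3] and [2, 22]
    Split: [2, 22] -> [2] and [22]
    Merge: [2] + [22] -> [2, 22]
  Merge: [3] + [2, 22] -> [2, 3, 22]
  Split: [17, 27, 22] -> [17] and [27, 22]
    Split: [27, 22] -> [27] and [22]
    Merge: [27] + [22] -> [22, 27]
  Merge: [17] + [22, 27] -> [17, 22, 27]
Merge: [2, 3, 22] + [17, 22, 27] -> [2, 3, 17, 22, 22, 27]

Final sorted array: [2, 3, 17, 22, 22, 27]

The merge sort proceeds by recursively splitting the array and merging sorted halves.
After all merges, the sorted array is [2, 3, 17, 22, 22, 27].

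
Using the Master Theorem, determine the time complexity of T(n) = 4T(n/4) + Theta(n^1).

Master Theorem for T(n) = 4T(n/4) + O(n^1):

a = 4, b = 4, c = 1
log_b(a) = log_4(4) = 1.0000

Case 2: c = 1 = log_4(4) = 1.0000
T(n) = O(n^1 log n) = O(n log n)

For T(n) = 4T(n/4) + O(n^1): log_4(4) = 1.0000. This is Case 2 of the Master Theorem (c = log_b(a), equal work at all levels), giving O(n log n).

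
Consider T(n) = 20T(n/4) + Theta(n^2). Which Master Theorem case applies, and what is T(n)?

Master Theorem for T(n) = 20T(n/4) + O(n^2):

a = 20, b = 4, c = 2
log_b(a) = log_4(20) = 2.1610

Case 1: c = 2 < log_4(20) = 2.1610
T(n) = O(n^(log_4 20))

For T(n) = 20T(n/4) + O(n^2): log_4(20) = 2.1610. This is Case 1 of the Master Theorem (c < log_b(a), work dominated by leaves), giving O(n^(log_4 20)).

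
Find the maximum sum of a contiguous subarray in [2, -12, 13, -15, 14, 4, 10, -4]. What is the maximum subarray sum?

Using Kadane's algorithm on [2, -12, 13, -15, 14, 4, 10, -4]:

Scanning through the array:
Position 1 (value -12): max_ending_here = -10, max_so_far = 2
Position 2 (value 13): max_ending_here = 13, max_so_far = 13
Position 3 (value -15): max_ending_here = -2, max_so_far = 13
Position 4 (value 14): max_ending_here = 14, max_so_far = 14
Position 5 (value 4): max_ending_here = 18, max_so_far = 18
Position 6 (value 10): max_ending_here = 28, max_so_far = 28
Position 7 (value -4): max_ending_here = 24, max_so_far = 28

Maximum subarray: [14, 4, 10]
Maximum sum: 28

The maximum subarray is [14, 4, 10] with sum 28. This subarray runs from index 4 to index 6.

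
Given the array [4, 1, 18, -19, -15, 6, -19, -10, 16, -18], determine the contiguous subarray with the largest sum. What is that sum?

Using Kadane's algorithm on [4, 1, 18, -19, -15, 6, -19, -10, 16, -18]:

Scanning through the array:
Position 1 (value 1): max_ending_here = 5, max_so_far = 5
Position 2 (value 18): max_ending_here = 23, max_so_far = 23
Position 3 (value -19): max_ending_here = 4, max_so_far = 23
Position 4 (value -15): max_ending_here = -11, max_so_far = 23
Position 5 (value 6): max_ending_here = 6, max_so_far = 23
Position 6 (value -19): max_ending_here = -13, max_so_far = 23
Position 7 (value -10): max_ending_here = -10, max_so_far = 23
Position 8 (value 16): max_ending_here = 16, max_so_far = 23
Position 9 (value -18): max_ending_here = -2, max_so_far = 23

Maximum subarray: [4, 1, 18]
Maximum sum: 23

The maximum subarray is [4, 1, 18] with sum 23. This subarray runs from index 0 to index 2.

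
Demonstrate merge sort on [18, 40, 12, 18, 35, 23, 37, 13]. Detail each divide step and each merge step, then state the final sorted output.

Merge sort trace:

Split: [18, 40, 12, 18, 35, 23, 37, 13] -> [18, 40, 12, 18] and [35, 23, 37, 13]
  Split: [18, 40, 12, 18] -> [18, 40] and [12, 18]
    Split: [18, 40] -> [18] and [40]
    Merge: [18] + [40] -> [18, 40]
    Split: [12, 18] -> [12] and [18]
    Merge: [12] + [18] -> [12, 18]
  Merge: [18, 40] + [12, 18] -> [12, 18, 18, 40]
  Split: [35, 23, 37, 13] -> [35, 23] and [37, 13]
    Split: [35, 23] -> [35] and [23]
    Merge: [35] + [23] -> [23, 35]
    Split: [37, 13] -> [37] and [13]
    Merge: [37] + [13] -> [13, 37]
  Merge: [23, 35] + [13, 37] -> [13, 23, 35, 37]
Merge: [12, 18, 18, 40] + [13, 23, 35, 37] -> [12, 13, 18, 18, 23, 35, 37, 40]

Final sorted array: [12, 13, 18, 18, 23, 35, 37, 40]

The merge sort proceeds by recursively splitting the array and merging sorted halves.
After all merges, the sorted array is [12, 13, 18, 18, 23, 35, 37, 40].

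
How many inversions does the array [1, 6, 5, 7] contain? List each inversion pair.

Finding inversions in [1, 6, 5, 7]:

(1, 2): arr[1]=6 > arr[2]=5

Total inversions: 1

The array has 1 inversion(s): (1,2). Each pair (i,j) satisfies i < j and arr[i] > arr[j].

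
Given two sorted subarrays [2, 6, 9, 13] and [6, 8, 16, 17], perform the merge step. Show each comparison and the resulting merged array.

Merging process:

Compare 2 vs 6: take 2 from left. Merged: [2]
Compare 6 vs 6: take 6 from left. Merged: [2, 6]
Compare 9 vs 6: take 6 from right. Merged: [2, 6, 6]
Compare 9 vs 8: take 8 from right. Merged: [2, 6, 6, 8]
Compare 9 vs 16: take 9 from left. Merged: [2, 6, 6, 8, 9]
Compare 13 vs 16: take 13 from left. Merged: [2, 6, 6, 8, 9, 13]
Append remaining from right: [16, 17]. Merged: [2, 6, 6, 8, 9, 13, 16, 17]

Final merged array: [2, 6, 6, 8, 9, 13, 16, 17]
Total comparisons: 6

The merged array is [2, 6, 6, 8, 9, 13, 16, 17], requiring 6 comparisons. The merge step runs in O(n) time where n is the total number of elements.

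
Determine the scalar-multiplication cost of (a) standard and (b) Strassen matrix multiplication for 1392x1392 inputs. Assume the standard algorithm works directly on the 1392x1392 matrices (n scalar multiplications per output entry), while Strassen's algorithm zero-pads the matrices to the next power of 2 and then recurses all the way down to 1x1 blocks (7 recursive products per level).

Matrix multiplication for 1392x1392 matrices:

Strassen's algorithm requires power-of-2 dimensions. Pad 1392x1392 to 2048x2048 (next power of 2).

Standard algorithm: 1392^3 = 2697228288 multiplications
Strassen's algorithm: 7^(log2(2048)) = 7^11 = 1977326743 multiplications
Savings: 2697228288 - 1977326743 = 719901545 multiplications

Standard: 2697228288 multiplications (1392^3). Strassen: 1977326743 multiplications (7^11, after padding to 2048x2048). Strassen reduces 8 recursive multiplications to 7 at each level.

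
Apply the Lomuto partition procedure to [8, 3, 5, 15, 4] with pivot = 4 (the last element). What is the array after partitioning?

Lomuto partition with pivot = 4:

Initial array: [8, 3, 5, 15, 4]

arr[0]=8 > 4: no swap
arr[1]=3 <= 4: swap with position 0, array becomes [3, 8, 5, 15, 4]
arr[2]=5 > 4: no swap
arr[3]=15 > 4: no swap

Place pivot at position 1: [3, 4, 5, 15, 8]
Pivot position: 1

After partitioning with pivot 4, the array becomes [3, 4, 5, 15, 8]. The pivot is placed at index 1. All elements to the left of the pivot are <= 4, and all elements to the right are > 4.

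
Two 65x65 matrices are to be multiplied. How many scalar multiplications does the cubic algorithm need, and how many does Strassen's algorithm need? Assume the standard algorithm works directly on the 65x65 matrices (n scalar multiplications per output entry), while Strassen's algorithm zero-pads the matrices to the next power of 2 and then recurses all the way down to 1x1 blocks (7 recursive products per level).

Matrix multiplication for 65x65 matrices:

Strassen's algorithm requires power-of-2 dimensions. Pad 65x65 to 128x128 (next power of 2).

Standard algorithm: 65^3 = 274625 multiplications
Strassen's algorithm: 7^(log2(128)) = 7^7 = 823543 multiplications
Difference: 274625 - 823543 = -548918 (Strassen uses MORE here due to padding overhead — for small or just-over-power-of-2 n, padding can outweigh the per-level savings)

Standard: 274625 multiplications (65^3). Strassen: 823543 multiplications (7^7, after padding to 128x128). Strassen reduces 8 recursive multiplications to 7 at each level.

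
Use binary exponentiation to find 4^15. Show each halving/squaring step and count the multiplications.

Computing 4^15 by squaring (build up from 4^1; each line after the first costs one multiplication):

4^1 = 4
4^2 = (4^1)^2 = 4^2 = 16
4^3 = 4 * 4^2 = 4 * 16 = 64
4^6 = (4^3)^2 = 64^2 = 4096
4^7 = 4 * 4^6 = 4 * 4096 = 16384
4^14 = (4^7)^2 = 16384^2 = 268435456
4^15 = 4 * 4^14 = 4 * 268435456 = 1073741824

Result: 1073741824
Multiplications needed: 6 (6 lines after 4^1)

4^15 = 1073741824. Using exponentiation by squaring, this requires 6 multiplications. The key idea: if the exponent is even, square the half-power; if odd, multiply by the base once.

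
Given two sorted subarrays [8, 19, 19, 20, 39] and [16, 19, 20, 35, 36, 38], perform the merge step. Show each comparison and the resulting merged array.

Merging process:

Compare 8 vs 16: take 8 from left. Merged: [8]
Compare 19 vs 16: take 16 from right. Merged: [8, 16]
Compare 19 vs 19: take 19 from left. Merged: [8, 16, 19]
Compare 19 vs 19: take 19 from left. Merged: [8, 16, 19, 19]
Compare 20 vs 19: take 19 from right. Merged: [8, 16, 19, 19, 19]
Compare 20 vs 20: take 20 from left. Merged: [8, 16, 19, 19, 19, 20]
Compare 39 vs 20: take 20 from right. Merged: [8, 16, 19, 19, 19, 20, 20]
Compare 39 vs 35: take 35 from right. Merged: [8, 16, 19, 19, 19, 20, 20, 35]
Compare 39 vs 36: take 36 from right. Merged: [8, 16, 19, 19, 19, 20, 20, 35, 36]
Compare 39 vs 38: take 38 from right. Merged: [8, 16, 19, 19, 19, 20, 20, 35, 36, 38]
Append remaining from left: [39]. Merged: [8, 16, 19, 19, 19, 20, 20, 35, 36, 38, 39]

Final merged array: [8, 16, 19, 19, 19, 20, 20, 35, 36, 38, 39]
Total comparisons: 10

The merged array is [8, 16, 19, 19, 19, 20, 20, 35, 36, 38, 39], requiring 10 comparisons. The merge step runs in O(n) time where n is the total number of elements.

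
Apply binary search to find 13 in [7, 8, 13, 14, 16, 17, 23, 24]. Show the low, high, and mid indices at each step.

Binary search for 13 in [7, 8, 13, 14, 16, 17, 23, 24]:

lo=0, hi=7, mid=3, arr[mid]=14 -> 14 > 13, search left half
lo=0, hi=2, mid=1, arr[mid]=8 -> 8 < 13, search right half
lo=2, hi=2, mid=2, arr[mid]=13 -> Found target at index 2!

Binary search finds 13 at index 2 after 3 comparisons. The search repeatedly halves the search space by comparing with the middle element.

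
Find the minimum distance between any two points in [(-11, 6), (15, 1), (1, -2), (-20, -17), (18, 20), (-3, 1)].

Computing all pairwise distances among 6 points:

d((-11, 6), (15, 1)) = 26.4764
d((-11, 6), (1, -2)) = 14.4222
d((-11, 6), (-20, -17)) = 24.6982
d((-11, 6), (18, 20)) = 32.2025
d((-11, 6), (-3, 1)) = 9.434
d((15, 1), (1, -2)) = 14.3178
d((15, 1), (-20, -17)) = 39.3573
d((15, 1), (18, 20)) = 19.2354
d((15, 1), (-3, 1)) = 18.0
d((1, -2), (-20, -17)) = 25.807
d((1, -2), (18, 20)) = 27.8029
d((1, -2), (-3, 1)) = 5.0 <-- minimum
d((-20, -17), (18, 20)) = 53.0377
d((-20, -17), (-3, 1)) = 24.7588
d((18, 20), (-3, 1)) = 28.3196

Closest pair: (1, -2) and (-3, 1) with distance 5.0

The closest pair is (1, -2) and (-3, 1) with Euclidean distance 5.0. For 6 points, brute-force pairwise comparison is shown above. For large n, the divide-and-conquer algorithm (sort by x, recurse on halves, check the dividing strip) achieves O(n log n).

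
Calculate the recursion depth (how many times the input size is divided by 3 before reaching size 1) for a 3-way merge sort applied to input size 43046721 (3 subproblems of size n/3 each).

For divide and conquer with division factor 3:

Problem sizes at each level:
Level 0: 43046721
Level 1: 14348907
Level 2: 4782969
Level 3: 1594323
Level 4: 531441
Level 5: 177147
Level 6: 59049
Level 7: 19683
Level 8: 6561
Level 9: 2187
Level 10: 729
Level 11: 243
Level 12: 81
Level 13: 27
Level 14: 9
Level 15: 3
Level 16: 1

The root is level 0 and the size-1 base case is level 16 (the tree spans levels 0 through 16, i.e. 17 levels counting the root), so the depth is the number of divisions: log_3(43046721) = 16

The recursion tree depth is log_3(43046721) = 16. At each level, the problem size is divided by 3, so it takes 16 divisions to reduce to a base case of size 1. The algorithm makes 3 recursive calls at each level.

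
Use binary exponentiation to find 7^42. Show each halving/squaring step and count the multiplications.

Computing 7^42 by squaring (build up from 7^1; each line after the first costs one multiplication):

7^1 = 7
7^2 = (7^1)^2 = 7^2 = 49
7^4 = (7^2)^2 = 49^2 = 2401
7^5 = 7 * 7^4 = 7 * 2401 = 16807
7^10 = (7^5)^2 = 16807^2 = 282475249
7^20 = (7^10)^2 = 282475249^2 = 79792266297612001
7^21 = 7 * 7^20 = 7 * 79792266297612001 = 558545864083284007
7^42 = (7^21)^2 = 558545864083284007^2 = 311973482284542371301330321821976049

Result: 311973482284542371301330321821976049
Multiplications needed: 7 (7 lines after 7^1)

7^42 = 311973482284542371301330321821976049. Using exponentiation by squaring, this requires 7 multiplications. The key idea: if the exponent is even, square the half-power; if odd, multiply by the base once.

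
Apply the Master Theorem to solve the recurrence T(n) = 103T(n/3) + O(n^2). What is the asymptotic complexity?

Master Theorem for T(n) = 103T(n/3) + O(n^2):

a = 103, b = 3, c = 2
log_b(a) = log_3(103) = 4.2187

Case 1: c = 2 < log_3(103) = 4.2187
T(n) = O(n^(log_3 103))

For T(n) = 103T(n/3) + O(n^2): log_3(103) = 4.2187. This is Case 1 of the Master Theorem (c < log_b(a), work dominated by leaves), giving O(n^(log_3 103)).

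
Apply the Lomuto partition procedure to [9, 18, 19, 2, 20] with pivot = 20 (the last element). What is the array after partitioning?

Lomuto partition with pivot = 20:

Initial array: [9, 18, 19, 2, 20]

arr[0]=9 <= 20: swap with position 0, array becomes [9, 18, 19, 2, 20]
arr[1]=18 <= 20: swap with position 1, array becomes [9, 18, 19, 2, 20]
arr[2]=19 <= 20: swap with position 2, array becomes [9, 18, 19, 2, 20]
arr[3]=2 <= 20: swap with position 3, array becomes [9, 18, 19, 2, 20]

Place pivot at position 4: [9, 18, 19, 2, 20]
Pivot position: 4

After partitioning with pivot 20, the array becomes [9, 18, 19, 2, 20]. The pivot is placed at index 4. All elements to the left of the pivot are <= 20, and all elements to the right are > 20.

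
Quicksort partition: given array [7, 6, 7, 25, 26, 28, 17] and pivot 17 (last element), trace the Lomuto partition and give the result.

Lomuto partition with pivot = 17:

Initial array: [7, 6, 7, 25, 26, 28, 17]

arr[0]=7 <= 17: swap with position 0, array becomes [7, 6, 7, 25, 26, 28, 17]
arr[1]=6 <= 17: swap with position 1, array becomes [7, 6, 7, 25, 26, 28, 17]
arr[2]=7 <= 17: swap with position 2, array becomes [7, 6, 7, 25, 26, 28, 17]
arr[3]=25 > 17: no swap
arr[4]=26 > 17: no swap
arr[5]=28 > 17: no swap

Place pivot at position 3: [7, 6, 7, 17, 26, 28, 25]
Pivot position: 3

After partitioning with pivot 17, the array becomes [7, 6, 7, 17, 26, 28, 25]. The pivot is placed at index 3. All elements to the left of the pivot are <= 17, and all elements to the right are > 17.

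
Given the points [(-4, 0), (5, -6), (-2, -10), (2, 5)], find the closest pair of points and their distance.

Computing all pairwise distances among 4 points:

d((-4, 0), (5, -6)) = 10.8167
d((-4, 0), (-2, -10)) = 10.198
d((-4, 0), (2, 5)) = 7.8102 <-- minimum
d((5, -6), (-2, -10)) = 8.0623
d((5, -6), (2, 5)) = 11.4018
d((-2, -10), (2, 5)) = 15.5242

Closest pair: (-4, 0) and (2, 5) with distance 7.8102

The closest pair is (-4, 0) and (2, 5) with Euclidean distance 7.8102. For 4 points, brute-force pairwise comparison is shown above. For large n, the divide-and-conquer algorithm (sort by x, recurse on halves, check the dividing strip) achieves O(n log n).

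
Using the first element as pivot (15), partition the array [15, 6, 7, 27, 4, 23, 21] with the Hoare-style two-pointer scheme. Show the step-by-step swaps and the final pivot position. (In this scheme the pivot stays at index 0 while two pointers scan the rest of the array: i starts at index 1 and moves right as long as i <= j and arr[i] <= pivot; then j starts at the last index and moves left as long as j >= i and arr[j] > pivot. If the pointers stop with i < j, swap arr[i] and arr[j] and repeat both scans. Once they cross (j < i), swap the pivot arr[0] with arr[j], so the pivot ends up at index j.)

Hoare-style two-pointer partition with pivot = 15:

Initial array: [15, 6, 7, 27, 4, 23, 21]

Pointers start at i = 1, j = 6.
i stops at index 3 (arr[3]=27 > 15), j stops at index 4 (arr[4]=4 <= 15): swap arr[3] and arr[4], array becomes [15, 6, 7, 4, 27, 23, 21]
i ends at 4, j ends at 3: the pointers have crossed (j < i), so scanning stops.

Swap pivot arr[0] with arr[3] to place pivot at position 3: [4, 6, 7, 15, 27, 23, 21]
Pivot position: 3

After partitioning with pivot 15, the array becomes [4, 6, 7, 15, 27, 23, 21]. The pivot is placed at index 3. All elements to the left of the pivot are <= 15, and all elements to the right are > 15.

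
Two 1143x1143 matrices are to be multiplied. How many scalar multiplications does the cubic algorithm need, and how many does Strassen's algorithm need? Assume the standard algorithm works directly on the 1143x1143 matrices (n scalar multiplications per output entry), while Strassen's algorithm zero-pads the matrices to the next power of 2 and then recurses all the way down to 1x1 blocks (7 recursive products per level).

Matrix multiplication for 1143x1143 matrices:

Strassen's algorithm requires power-of-2 dimensions. Pad 1143x1143 to 2048x2048 (next power of 2).

Standard algorithm: 1143^3 = 1493271207 multiplications
Strassen's algorithm: 7^(log2(2048)) = 7^11 = 1977326743 multiplications
Difference: 1493271207 - 1977326743 = -484055536 (Strassen uses MORE here due to padding overhead — for small or just-over-power-of-2 n, padding can outweigh the per-level savings)

Standard: 1493271207 multiplications (1143^3). Strassen: 1977326743 multiplications (7^11, after padding to 2048x2048). Strassen reduces 8 recursive multiplications to 7 at each level.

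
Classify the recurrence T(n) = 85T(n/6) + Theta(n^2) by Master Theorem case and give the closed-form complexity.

Master Theorem for T(n) = 85T(n/6) + O(n^2):

a = 85, b = 6, c = 2
log_b(a) = log_6(85) = 2.4795

Case 1: c = 2 < log_6(85) = 2.4795
T(n) = O(n^(log_6 85))

For T(n) = 85T(n/6) + O(n^2): log_6(85) = 2.4795. This is Case 1 of the Master Theorem (c < log_b(a), work dominated by leaves), giving O(n^(log_6 85)).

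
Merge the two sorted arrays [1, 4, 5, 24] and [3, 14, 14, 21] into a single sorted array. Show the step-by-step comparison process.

Merging process:

Compare 1 vs 3: take 1 from left. Merged: [1]
Compare 4 vs 3: take 3 from right. Merged: [1, 3]
Compare 4 vs 14: take 4 from left. Merged: [1, 3, 4]
Compare 5 vs 14: take 5 from left. Merged: [1, 3, 4, 5]
Compare 24 vs 14: take 14 from right. Merged: [1, 3, 4, 5, 14]
Compare 24 vs 14: take 14 from right. Merged: [1, 3, 4, 5, 14, 14]
Compare 24 vs 21: take 21 from right. Merged: [1, 3, 4, 5, 14, 14, 21]
Append remaining from left: [24]. Merged: [1, 3, 4, 5, 14, 14, 21, 24]

Final merged array: [1, 3, 4, 5, 14, 14, 21, 24]
Total comparisons: 7

The merged array is [1, 3, 4, 5, 14, 14, 21, 24], requiring 7 comparisons. The merge step runs in O(n) time where n is the total number of elements.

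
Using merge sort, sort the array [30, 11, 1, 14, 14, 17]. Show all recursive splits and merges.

Merge sort trace:

Split: [30, 11, 1, 14, 14, 17] -> [30, 11, 1] and [14, 14, 17]
  Split: [30, 11, 1] -> [30] and [11, 1]
    Split: [11, 1] -> [11] and [1]
    Merge: [11] + [1] -> [1, 11]
  Merge: [30] + [1, 11] -> [1, 11, 30]
  Split: [14, 14, 17] -> [14] and [14, 17]
    Split: [14, 17] -> [14] and [17]
    Merge: [14] + [17] -> [14, 17]
  Merge: [14] + [14, 17] -> [14, 14, 17]
Merge: [1, 11, 30] + [14, 14, 17] -> [1, 11, 14, 14, 17, 30]

Final sorted array: [1, 11, 14, 14, 17, 30]

The merge sort proceeds by recursively splitting the array and merging sorted halves.
After all merges, the sorted array is [1, 11, 14, 14, 17, 30].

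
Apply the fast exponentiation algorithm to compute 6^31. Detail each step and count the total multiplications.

Computing 6^31 by squaring (build up from 6^1; each line after the first costs one multiplication):

6^1 = 6
6^2 = (6^1)^2 = 6^2 = 36
6^3 = 6 * 6^2 = 6 * 36 = 216
6^6 = (6^3)^2 = 216^2 = 46656
6^7 = 6 * 6^6 = 6 * 46656 = 279936
6^14 = (6^7)^2 = 279936^2 = 78364164096
6^15 = 6 * 6^14 = 6 * 78364164096 = 470184984576
6^30 = (6^15)^2 = 470184984576^2 = 221073919720733357899776
6^31 = 6 * 6^30 = 6 * 221073919720733357899776 = 1326443518324400147398656

Result: 1326443518324400147398656
Multiplications needed: 8 (8 lines after 6^1)

6^31 = 1326443518324400147398656. Using exponentiation by squaring, this requires 8 multiplications. The key idea: if the exponent is even, square the half-power; if odd, multiply by the base once.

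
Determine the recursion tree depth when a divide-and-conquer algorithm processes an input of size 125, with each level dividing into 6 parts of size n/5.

For divide and conquer with division factor 5:

Problem sizes at each level:
Level 0: 125
Level 1: 25
Level 2: 5
Level 3: 1

The root is level 0 and the size-1 base case is level 3 (the tree spans levels 0 through 3, i.e. 4 levels counting the root), so the depth is the number of divisions: log_5(125) = 3

The recursion tree depth is log_5(125) = 3. At each level, the problem size is divided by 5, so it takes 3 divisions to reduce to a base case of size 1. The algorithm makes 6 recursive calls at each level.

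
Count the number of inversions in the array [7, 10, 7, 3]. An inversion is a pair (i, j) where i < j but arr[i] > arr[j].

Finding inversions in [7, 10, 7, 3]:

(0, 3): arr[0]=7 > arr[3]=3
(1, 2): arr[1]=10 > arr[2]=7
(1, 3): arr[1]=10 > arr[3]=3
(2, 3): arr[2]=7 > arr[3]=3

Total inversions: 4

The array has 4 inversion(s): (0,3), (1,2), (1,3), (2,3). Each pair (i,j) satisfies i < j and arr[i] > arr[j].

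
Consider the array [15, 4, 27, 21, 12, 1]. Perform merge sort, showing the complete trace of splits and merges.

Merge sort trace:

Split: [15, 4, 27, 21, 12, 1] -> [15, 4, 27] and [21, 12, 1]
  Split: [15, 4, 27] -> [15] and [4, 27]
    Split: [4, 27] -> [4] and [27]
    Merge: [4] + [27] -> [4, 27]
  Merge: [15] + [4, 27] -> [4, 15, 27]
  Split: [21, 12, 1] -> [21] and [12, 1]
    Split: [12, 1] -> [12] and [1]
    Merge: [12] + [1] -> [1, 12]
  Merge: [21] + [1, 12] -> [1, 12, 21]
Merge: [4, 15, 27] + [1, 12, 21] -> [1, 4, 12, 15, 21, 27]

Final sorted array: [1, 4, 12, 15, 21, 27]

The merge sort proceeds by recursively splitting the array and merging sorted halves.
After all merges, the sorted array is [1, 4, 12, 15, 21, 27].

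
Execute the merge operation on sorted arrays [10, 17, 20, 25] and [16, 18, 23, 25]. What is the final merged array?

Merging process:

Compare 10 vs 16: take 10 from left. Merged: [10]
Compare 17 vs 16: take 16 from right. Merged: [10, 16]
Compare 17 vs 18: take 17 from left. Merged: [10, 16, 17]
Compare 20 vs 18: take 18 from right. Merged: [10, 16, 17, 18]
Compare 20 vs 23: take 20 from left. Merged: [10, 16, 17, 18, 20]
Compare 25 vs 23: take 23 from right. Merged: [10, 16, 17, 18, 20, 23]
Compare 25 vs 25: take 25 from left. Merged: [10, 16, 17, 18, 20, 23, 25]
Append remaining from right: [25]. Merged: [10, 16, 17, 18, 20, 23, 25, 25]

Final merged array: [10, 16, 17, 18, 20, 23, 25, 25]
Total comparisons: 7

The merged array is [10, 16, 17, 18, 20, 23, 25, 25], requiring 7 comparisons. The merge step runs in O(n) time where n is the total number of elements.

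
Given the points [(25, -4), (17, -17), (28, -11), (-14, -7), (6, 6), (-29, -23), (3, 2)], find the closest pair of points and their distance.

Computing all pairwise distances among 7 points:

d((25, -4), (17, -17)) = 15.2643
d((25, -4), (28, -11)) = 7.6158
d((25, -4), (-14, -7)) = 39.1152
d((25, -4), (6, 6)) = 21.4709
d((25, -4), (-29, -23)) = 57.2451
d((25, -4), (3, 2)) = 22.8035
d((17, -17), (28, -11)) = 12.53
d((17, -17), (-14, -7)) = 32.573
d((17, -17), (6, 6)) = 25.4951
d((17, -17), (-29, -23)) = 46.3897
d((17, -17), (3, 2)) = 23.6008
d((28, -11), (-14, -7)) = 42.19
d((28, -11), (6, 6)) = 27.8029
d((28, -11), (-29, -23)) = 58.2495
d((28, -11), (3, 2)) = 28.178
d((-14, -7), (6, 6)) = 23.8537
d((-14, -7), (-29, -23)) = 21.9317
d((-14, -7), (3, 2)) = 19.2354
d((6, 6), (-29, -23)) = 45.4533
d((6, 6), (3, 2)) = 5.0 <-- minimum
d((-29, -23), (3, 2)) = 40.6079

Closest pair: (6, 6) and (3, 2) with distance 5.0

The closest pair is (6, 6) and (3, 2) with Euclidean distance 5.0. For 7 points, brute-force pairwise comparison is shown above. For large n, the divide-and-conquer algorithm (sort by x, recurse on halves, check the dividing strip) achieves O(n log n).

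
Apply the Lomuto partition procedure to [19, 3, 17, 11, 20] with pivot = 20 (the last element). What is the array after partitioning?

Lomuto partition with pivot = 20:

Initial array: [19, 3, 17, 11, 20]

arr[0]=19 <= 20: swap with position 0, array becomes [19, 3, 17, 11, 20]
arr[1]=3 <= 20: swap with position 1, array becomes [19, 3, 17, 11, 20]
arr[2]=17 <= 20: swap with position 2, array becomes [19, 3, 17, 11, 20]
arr[3]=11 <= 20: swap with position 3, array becomes [19, 3, 17, 11, 20]

Place pivot at position 4: [19, 3, 17, 11, 20]
Pivot position: 4

After partitioning with pivot 20, the array becomes [19, 3, 17, 11, 20]. The pivot is placed at index 4. All elements to the left of the pivot are <= 20, and all elements to the right are > 20.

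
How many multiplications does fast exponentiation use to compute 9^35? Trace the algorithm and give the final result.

Computing 9^35 by squaring (build up from 9^1; each line after the first costs one multiplication):

9^1 = 9
9^2 = (9^1)^2 = 9^2 = 81
9^4 = (9^2)^2 = 81^2 = 6561
9^8 = (9^4)^2 = 6561^2 = 43046721
9^16 = (9^8)^2 = 43046721^2 = 1853020188851841
9^17 = 9 * 9^16 = 9 * 1853020188851841 = 16677181699666569
9^34 = (9^17)^2 = 16677181699666569^2 = 278128389443693511257285776231761
9^35 = 9 * 9^34 = 9 * 278128389443693511257285776231761 = 2503155504993241601315571986085849

Result: 2503155504993241601315571986085849
Multiplications needed: 7 (7 lines after 9^1)

9^35 = 2503155504993241601315571986085849. Using exponentiation by squaring, this requires 7 multiplications. The key idea: if the exponent is even, square the half-power; if odd, multiply by the base once.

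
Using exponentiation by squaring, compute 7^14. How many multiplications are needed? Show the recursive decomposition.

Computing 7^14 by squaring (build up from 7^1; each line after the first costs one multiplication):

7^1 = 7
7^2 = (7^1)^2 = 7^2 = 49
7^3 = 7 * 7^2 = 7 * 49 = 343
7^6 = (7^3)^2 = 343^2 = 117649
7^7 = 7 * 7^6 = 7 * 117649 = 823543
7^14 = (7^7)^2 = 823543^2 = 678223072849

Result: 678223072849
Multiplications needed: 5 (5 lines after 7^1)

7^14 = 678223072849. Using exponentiation by squaring, this requires 5 multiplications. The key idea: if the exponent is even, square the half-power; if odd, multiply by the base once.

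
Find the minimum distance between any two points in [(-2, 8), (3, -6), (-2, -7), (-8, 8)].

Computing all pairwise distances among 4 points:

d((-2, 8), (3, -6)) = 14.8661
d((-2, 8), (-2, -7)) = 15.0
d((-2, 8), (-8, 8)) = 6.0
d((3, -6), (-2, -7)) = 5.099 <-- minimum
d((3, -6), (-8, 8)) = 17.8045
d((-2, -7), (-8, 8)) = 16.1555

Closest pair: (3, -6) and (-2, -7) with distance 5.099

The closest pair is (3, -6) and (-2, -7) with Euclidean distance 5.099. For 4 points, brute-force pairwise comparison is shown above. For large n, the divide-and-conquer algorithm (sort by x, recurse on halves, check the dividing strip) achieves O(n log n).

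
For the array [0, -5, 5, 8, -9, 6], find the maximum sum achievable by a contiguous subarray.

Using Kadane's algorithm on [0, -5, 5, 8, -9, 6]:

Scanning through the array:
Position 1 (value -5): max_ending_here = -5, max_so_far = 0
Position 2 (value 5): max_ending_here = 5, max_so_far = 5
Position 3 (value 8): max_ending_here = 13, max_so_far = 13
Position 4 (value -9): max_ending_here = 4, max_so_far = 13
Position 5 (value 6): max_ending_here = 10, max_so_far = 13

Maximum subarray: [5, 8]
Maximum sum: 13

The maximum subarray is [5, 8] with sum 13. This subarray runs from index 2 to index 3.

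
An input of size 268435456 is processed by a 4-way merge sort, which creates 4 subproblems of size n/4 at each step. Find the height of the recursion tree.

For divide and conquer with division factor 4:

Problem sizes at each level:
Level 0: 268435456
Level 1: 67108864
Level 2: 16777216
Level 3: 4194304
Level 4: 1048576
Level 5: 262144
Level 6: 65536
Level 7: 16384
Level 8: 4096
Level 9: 1024
Level 10: 256
Level 11: 64
Level 12: 16
Level 13: 4
Level 14: 1

The root is level 0 and the size-1 base case is level 14 (the tree spans levels 0 through 14, i.e. 15 levels counting the root), so the depth is the number of divisions: log_4(268435456) = 14

The recursion tree depth is log_4(268435456) = 14. At each level, the problem size is divided by 4, so it takes 14 divisions to reduce to a base case of size 1. The algorithm makes 4 recursive calls at each level.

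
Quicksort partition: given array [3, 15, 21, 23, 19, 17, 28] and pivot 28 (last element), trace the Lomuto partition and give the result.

Lomuto partition with pivot = 28:

Initial array: [3, 15, 21, 23, 19, 17, 28]

arr[0]=3 <= 28: swap with position 0, array becomes [3, 15, 21, 23, 19, 17, 28]
arr[1]=15 <= 28: swap with position 1, array becomes [3, 15, 21, 23, 19, 17, 28]
arr[2]=21 <= 28: swap with position 2, array becomes [3, 15, 21, 23, 19, 17, 28]
arr[3]=23 <= 28: swap with position 3, array becomes [3, 15, 21, 23, 19, 17, 28]
arr[4]=19 <= 28: swap with position 4, array becomes [3, 15, 21, 23, 19, 17, 28]
arr[5]=17 <= 28: swap with position 5, array becomes [3, 15, 21, 23, 19, 17, 28]

Place pivot at position 6: [3, 15, 21, 23, 19, 17, 28]
Pivot position: 6

After partitioning with pivot 28, the array becomes [3, 15, 21, 23, 19, 17, 28]. The pivot is placed at index 6. All elements to the left of the pivot are <= 28, and all elements to the right are > 28.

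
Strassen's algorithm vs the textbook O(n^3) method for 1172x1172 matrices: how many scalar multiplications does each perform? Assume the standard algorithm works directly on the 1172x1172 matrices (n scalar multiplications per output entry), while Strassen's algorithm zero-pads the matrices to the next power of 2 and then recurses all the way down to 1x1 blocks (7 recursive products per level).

Matrix multiplication for 1172x1172 matrices:

Strassen's algorithm requires power-of-2 dimensions. Pad 1172x1172 to 2048x2048 (next power of 2).

Standard algorithm: 1172^3 = 1609840448 multiplications
Strassen's algorithm: 7^(log2(2048)) = 7^11 = 1977326743 multiplications
Difference: 1609840448 - 1977326743 = -367486295 (Strassen uses MORE here due to padding overhead — for small or just-over-power-of-2 n, padding can outweigh the per-level savings)

Standard: 1609840448 multiplications (1172^3). Strassen: 1977326743 multiplications (7^11, after padding to 2048x2048). Strassen reduces 8 recursive multiplications to 7 at each level.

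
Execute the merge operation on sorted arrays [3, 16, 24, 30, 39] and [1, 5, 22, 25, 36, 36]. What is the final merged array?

Merging process:

Compare 3 vs 1: take 1 from right. Merged: [1]
Compare 3 vs 5: take 3 from left. Merged: [1, 3]
Compare 16 vs 5: take 5 from right. Merged: [1, 3, 5]
Compare 16 vs 22: take 16 from left. Merged: [1, 3, 5, 16]
Compare 24 vs 22: take 22 from right. Merged: [1, 3, 5, 16, 22]
Compare 24 vs 25: take 24 from left. Merged: [1, 3, 5, 16, 22, 24]
Compare 30 vs 25: take 25 from right. Merged: [1, 3, 5, 16, 22, 24, 25]
Compare 30 vs 36: take 30 from left. Merged: [1, 3, 5, 16, 22, 24, 25, 30]
Compare 39 vs 36: take 36 from right. Merged: [1, 3, 5, 16, 22, 24, 25, 30, 36]
Compare 39 vs 36: take 36 from right. Merged: [1, 3, 5, 16, 22, 24, 25, 30, 36, 36]
Append remaining from left: [39]. Merged: [1, 3, 5, 16, 22, 24, 25, 30, 36, 36, 39]

Final merged array: [1, 3, 5, 16, 22, 24, 25, 30, 36, 36, 39]
Total comparisons: 10

The merged array is [1, 3, 5, 16, 22, 24, 25, 30, 36, 36, 39], requiring 10 comparisons. The merge step runs in O(n) time where n is the total number of elements.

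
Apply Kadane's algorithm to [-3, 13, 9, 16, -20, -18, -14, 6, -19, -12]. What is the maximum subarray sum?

Using Kadane's algorithm on [-3, 13, 9, 16, -20, -18, -14, 6, -19, -12]:

Scanning through the array:
Position 1 (value 13): max_ending_here = 13, max_so_far = 13
Position 2 (value 9): max_ending_here = 22, max_so_far = 22
Position 3 (value 16): max_ending_here = 38, max_so_far = 38
Position 4 (value -20): max_ending_here = 18, max_so_far = 38
Position 5 (value -18): max_ending_here = 0, max_so_far = 38
Position 6 (value -14): max_ending_here = -14, max_so_far = 38
Position 7 (value 6): max_ending_here = 6, max_so_far = 38
Position 8 (value -19): max_ending_here = -13, max_so_far = 38
Position 9 (value -12): max_ending_here = -12, max_so_far = 38

Maximum subarray: [13, 9, 16]
Maximum sum: 38

The maximum subarray is [13, 9, 16] with sum 38. This subarray runs from index 1 to index 3.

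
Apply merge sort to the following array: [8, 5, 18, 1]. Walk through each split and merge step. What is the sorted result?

Merge sort trace:

Split: [8, 5, 18, 1] -> [8, 5] and [18, 1]
  Split: [8, 5] -> [8] and [5]
  Merge: [8] + [5] -> [5, 8]
  Split: [18, 1] -> [18] and [1]
  Merge: [18] + [1] -> [1, 18]
Merge: [5, 8] + [1, 18] -> [1, 5, 8, 18]

Final sorted array: [1, 5, 8, 18]

The merge sort proceeds by recursively splitting the array and merging sorted halves.
After all merges, the sorted array is [1, 5, 8, 18].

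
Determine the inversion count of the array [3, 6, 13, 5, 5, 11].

Finding inversions in [3, 6, 13, 5, 5, 11]:

(1, 3): arr[1]=6 > arr[3]=5
(1, 4): arr[1]=6 > arr[4]=5
(2, 3): arr[2]=13 > arr[3]=5
(2, 4): arr[2]=13 > arr[4]=5
(2, 5): arr[2]=13 > arr[5]=11

Total inversions: 5

The array has 5 inversion(s): (1,3), (1,4), (2,3), (2,4), (2,5). Each pair (i,j) satisfies i < j and arr[i] > arr[j].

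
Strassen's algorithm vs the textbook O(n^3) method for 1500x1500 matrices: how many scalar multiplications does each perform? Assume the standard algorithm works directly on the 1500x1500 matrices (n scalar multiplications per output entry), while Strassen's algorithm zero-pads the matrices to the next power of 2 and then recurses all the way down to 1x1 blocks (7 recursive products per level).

Matrix multiplication for 1500x1500 matrices:

Strassen's algorithm requires power-of-2 dimensions. Pad 1500x1500 to 2048x2048 (next power of 2).

Standard algorithm: 1500^3 = 3375000000 multiplications
Strassen's algorithm: 7^(log2(2048)) = 7^11 = 1977326743 multiplications
Savings: 3375000000 - 1977326743 = 1397673257 multiplications

Standard: 3375000000 multiplications (1500^3). Strassen: 1977326743 multiplications (7^11, after padding to 2048x2048). Strassen reduces 8 recursive multiplications to 7 at each level.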